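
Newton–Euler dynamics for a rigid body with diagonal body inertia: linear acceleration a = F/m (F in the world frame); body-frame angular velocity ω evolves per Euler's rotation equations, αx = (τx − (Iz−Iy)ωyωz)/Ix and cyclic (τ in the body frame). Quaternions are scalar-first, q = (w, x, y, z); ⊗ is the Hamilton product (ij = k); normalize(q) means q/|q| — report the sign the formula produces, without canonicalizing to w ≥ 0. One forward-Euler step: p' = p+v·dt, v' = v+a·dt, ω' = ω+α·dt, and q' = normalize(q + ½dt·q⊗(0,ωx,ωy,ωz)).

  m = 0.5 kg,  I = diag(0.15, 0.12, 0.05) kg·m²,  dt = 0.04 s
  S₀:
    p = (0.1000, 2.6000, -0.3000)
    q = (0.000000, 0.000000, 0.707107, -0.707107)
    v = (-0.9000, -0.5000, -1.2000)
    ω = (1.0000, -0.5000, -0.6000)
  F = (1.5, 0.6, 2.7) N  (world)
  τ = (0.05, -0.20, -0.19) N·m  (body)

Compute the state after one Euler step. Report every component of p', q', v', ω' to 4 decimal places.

linear accel F/m = (3.0000, 1.2000, 5.4000)
new position p' = (0.0640, 2.5800, -0.3480)
v' = v + a·dt = (-0.7800, -0.4520, -0.9840)
(τ − ω×Iω)/I = (0.4733, -1.1667, -4.1000)
ω' = ω + α·dt = (1.0189, -0.5467, -0.7640)
Hamilton product q⊗(0,ω) = (-0.0707107, -0.7778177, -0.7071070, -0.7071070)
q + ½dt·q⊗(0,ω), renormalized = (-0.0014, -0.0156, 0.6927, -0.7210)

p' = (0.0640, 2.5800, -0.3480)
q' = (-0.0014, -0.0156, 0.6927, -0.7210)
v' = (-0.7800, -0.4520, -0.9840)
ω' = (1.0189, -0.5467, -0.7640)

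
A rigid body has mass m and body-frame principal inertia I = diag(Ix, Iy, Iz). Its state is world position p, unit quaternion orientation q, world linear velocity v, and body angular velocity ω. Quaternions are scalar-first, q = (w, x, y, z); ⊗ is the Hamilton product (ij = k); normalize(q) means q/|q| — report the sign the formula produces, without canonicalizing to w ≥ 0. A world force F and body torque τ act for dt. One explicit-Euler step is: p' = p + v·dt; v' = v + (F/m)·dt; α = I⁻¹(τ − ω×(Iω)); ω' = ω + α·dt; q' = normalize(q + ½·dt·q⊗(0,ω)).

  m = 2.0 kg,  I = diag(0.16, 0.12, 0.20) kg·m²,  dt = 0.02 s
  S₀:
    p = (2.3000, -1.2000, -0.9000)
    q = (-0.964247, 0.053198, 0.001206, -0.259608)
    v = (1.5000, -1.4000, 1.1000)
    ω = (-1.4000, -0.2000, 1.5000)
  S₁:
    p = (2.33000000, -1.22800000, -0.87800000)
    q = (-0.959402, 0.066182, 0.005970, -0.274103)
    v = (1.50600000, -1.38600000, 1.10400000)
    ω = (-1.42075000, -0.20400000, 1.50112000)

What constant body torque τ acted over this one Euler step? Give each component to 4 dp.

Δω = ω₁−ω₀ = (-0.02075000, -0.00400000, 0.00112000)
ω₀×(Iω₀) = (-0.0240, 0.0840, -0.0112)
applied torque τ = (-0.1900, 0.0600, 0.0000)

τ = (-0.1900, 0.0600, 0.0000)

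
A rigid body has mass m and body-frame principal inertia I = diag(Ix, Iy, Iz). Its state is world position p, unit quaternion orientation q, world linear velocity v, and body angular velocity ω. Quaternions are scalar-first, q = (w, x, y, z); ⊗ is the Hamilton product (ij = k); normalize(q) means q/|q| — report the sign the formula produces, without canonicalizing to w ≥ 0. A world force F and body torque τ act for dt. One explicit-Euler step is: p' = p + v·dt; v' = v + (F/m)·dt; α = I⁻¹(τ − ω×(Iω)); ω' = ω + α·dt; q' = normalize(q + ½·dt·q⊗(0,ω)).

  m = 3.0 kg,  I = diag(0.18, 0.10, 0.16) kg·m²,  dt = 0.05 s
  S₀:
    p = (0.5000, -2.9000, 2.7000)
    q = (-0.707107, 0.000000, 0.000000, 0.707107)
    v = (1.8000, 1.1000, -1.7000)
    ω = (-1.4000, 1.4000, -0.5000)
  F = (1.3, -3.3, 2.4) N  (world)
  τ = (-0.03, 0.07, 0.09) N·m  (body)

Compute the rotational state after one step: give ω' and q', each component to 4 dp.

(τ − ω×Iω)/I = (0.0667, 0.5600, -0.4175)
ω + α·dt = (-1.3967, 1.4280, -0.5209)
2q̇ = q⊗(0,ω) = (0.3535535, 0.0000000, -1.9798996, 0.3535535)
q' = normalize(q + ½dt·q⊗(0,ω)) = (-0.6974, 0.0000, -0.0494, 0.7150)

ω' = (-1.3967, 1.4280, -0.5209)
q' = (-0.6974, 0.0000, -0.0494, 0.7150)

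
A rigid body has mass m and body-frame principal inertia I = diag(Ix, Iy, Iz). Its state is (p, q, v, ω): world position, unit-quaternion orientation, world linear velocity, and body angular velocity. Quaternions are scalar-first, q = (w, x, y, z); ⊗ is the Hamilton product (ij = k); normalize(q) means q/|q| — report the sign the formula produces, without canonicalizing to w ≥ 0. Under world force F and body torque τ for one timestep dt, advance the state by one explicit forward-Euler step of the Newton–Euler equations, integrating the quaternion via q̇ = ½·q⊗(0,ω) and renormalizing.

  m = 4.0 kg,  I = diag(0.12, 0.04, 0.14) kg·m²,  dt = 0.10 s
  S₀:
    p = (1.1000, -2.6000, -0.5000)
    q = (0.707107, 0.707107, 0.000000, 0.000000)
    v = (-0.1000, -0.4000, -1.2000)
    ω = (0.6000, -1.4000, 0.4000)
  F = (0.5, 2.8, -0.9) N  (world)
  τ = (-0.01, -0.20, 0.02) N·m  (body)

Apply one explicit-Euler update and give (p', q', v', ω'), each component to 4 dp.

p' = (1.0900, -2.6400, -0.6200)
q' = (0.6838, 0.7261, -0.0634, -0.0352)
v' = (-0.0875, -0.3300, -1.2225)
ω' = (0.6383, -1.8880, 0.3663)

p' = p + v·dt = (1.0900, -2.6400, -0.6200)
v' = v + a·dt = (-0.0875, -0.3300, -1.2225)
precession coupling ω×(Iω) = (-0.0560, -0.0048, 0.0672)
(τ − ω×Iω)/I = (0.3833, -4.8800, -0.3371)
ω + α·dt = (0.6383, -1.8880, 0.3663)
Hamilton product q⊗(0,ω) = (-0.4242642, 0.4242642, -1.2727926, -0.7071070)
q + ½dt·q⊗(0,ω), renormalized = (0.6838, 0.7261, -0.0634, -0.0352)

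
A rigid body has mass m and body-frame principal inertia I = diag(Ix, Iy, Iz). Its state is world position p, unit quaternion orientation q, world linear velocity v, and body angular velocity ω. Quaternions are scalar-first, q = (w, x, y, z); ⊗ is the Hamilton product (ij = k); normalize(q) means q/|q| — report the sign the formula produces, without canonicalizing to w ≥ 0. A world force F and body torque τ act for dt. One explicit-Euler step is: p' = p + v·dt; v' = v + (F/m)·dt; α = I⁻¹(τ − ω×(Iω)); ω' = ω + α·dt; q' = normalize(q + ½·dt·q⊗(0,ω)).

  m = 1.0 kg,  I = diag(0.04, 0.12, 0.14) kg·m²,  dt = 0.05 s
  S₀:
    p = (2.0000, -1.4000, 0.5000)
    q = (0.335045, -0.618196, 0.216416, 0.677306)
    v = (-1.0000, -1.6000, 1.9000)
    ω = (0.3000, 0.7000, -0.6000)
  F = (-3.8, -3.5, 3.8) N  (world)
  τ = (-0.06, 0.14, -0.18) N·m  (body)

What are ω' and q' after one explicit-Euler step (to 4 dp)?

(τ − ω×Iω)/I = (-1.2900, 1.0167, -1.4057)
ω + α·dt = (0.2355, 0.7508, -0.6703)
Hamilton product q⊗(0,ω) = (0.4403512, -0.5034503, 0.0668057, -0.6986890)
q' = normalize(q + ½dt·q⊗(0,ω)) = (0.3460, -0.6306, 0.2180, 0.6596)

ω' = (0.2355, 0.7508, -0.6703)
q' = (0.3460, -0.6306, 0.2180, 0.6596)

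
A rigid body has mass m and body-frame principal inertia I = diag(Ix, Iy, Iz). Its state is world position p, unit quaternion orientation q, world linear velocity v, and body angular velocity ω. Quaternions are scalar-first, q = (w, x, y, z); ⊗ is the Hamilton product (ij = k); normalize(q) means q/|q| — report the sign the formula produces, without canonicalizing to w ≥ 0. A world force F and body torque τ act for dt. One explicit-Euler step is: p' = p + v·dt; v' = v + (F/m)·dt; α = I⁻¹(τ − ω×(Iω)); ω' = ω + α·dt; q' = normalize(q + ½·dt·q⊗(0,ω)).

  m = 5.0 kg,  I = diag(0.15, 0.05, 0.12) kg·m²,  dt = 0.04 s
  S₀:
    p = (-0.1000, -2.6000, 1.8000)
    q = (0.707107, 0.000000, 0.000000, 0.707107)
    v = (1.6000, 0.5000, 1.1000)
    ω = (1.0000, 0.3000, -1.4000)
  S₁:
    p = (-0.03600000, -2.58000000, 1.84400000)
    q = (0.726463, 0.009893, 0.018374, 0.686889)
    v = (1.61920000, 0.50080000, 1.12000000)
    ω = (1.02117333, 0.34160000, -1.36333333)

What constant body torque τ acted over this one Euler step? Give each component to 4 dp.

τ = (0.0500, 0.0100, 0.0800)

rate change Δω = (0.02117333, 0.04160000, 0.03666667)
I·α + gyro = (0.0500, 0.0100, 0.0800)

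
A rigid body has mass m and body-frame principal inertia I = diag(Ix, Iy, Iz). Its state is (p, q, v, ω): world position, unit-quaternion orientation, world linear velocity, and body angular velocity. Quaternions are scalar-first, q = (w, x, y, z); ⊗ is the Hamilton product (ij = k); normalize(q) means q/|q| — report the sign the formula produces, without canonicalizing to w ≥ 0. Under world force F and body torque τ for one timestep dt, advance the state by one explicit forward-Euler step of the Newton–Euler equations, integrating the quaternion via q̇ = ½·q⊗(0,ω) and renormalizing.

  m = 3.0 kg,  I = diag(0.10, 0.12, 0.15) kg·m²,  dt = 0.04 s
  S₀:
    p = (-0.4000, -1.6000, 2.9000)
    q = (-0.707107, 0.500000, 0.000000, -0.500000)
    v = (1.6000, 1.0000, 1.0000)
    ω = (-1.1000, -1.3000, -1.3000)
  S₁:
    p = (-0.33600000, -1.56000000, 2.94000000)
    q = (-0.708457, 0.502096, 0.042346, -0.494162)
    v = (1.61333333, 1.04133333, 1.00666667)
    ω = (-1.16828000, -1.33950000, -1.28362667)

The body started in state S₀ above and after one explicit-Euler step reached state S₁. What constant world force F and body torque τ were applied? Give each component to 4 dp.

velocity change Δv = (0.01333333, 0.04133333, 0.00666667)
applied force F = (1.0000, 3.1000, 0.5000)
rate change Δω = (-0.06828000, -0.03950000, 0.01637333)
ω₀×(Iω₀) = (0.0507, -0.0715, 0.0286)
τ = I·(Δω/dt) + ω₀×(Iω₀) = (-0.1200, -0.1900, 0.0900)

F = (1.0000, 3.1000, 0.5000)
τ = (-0.1200, -0.1900, 0.0900)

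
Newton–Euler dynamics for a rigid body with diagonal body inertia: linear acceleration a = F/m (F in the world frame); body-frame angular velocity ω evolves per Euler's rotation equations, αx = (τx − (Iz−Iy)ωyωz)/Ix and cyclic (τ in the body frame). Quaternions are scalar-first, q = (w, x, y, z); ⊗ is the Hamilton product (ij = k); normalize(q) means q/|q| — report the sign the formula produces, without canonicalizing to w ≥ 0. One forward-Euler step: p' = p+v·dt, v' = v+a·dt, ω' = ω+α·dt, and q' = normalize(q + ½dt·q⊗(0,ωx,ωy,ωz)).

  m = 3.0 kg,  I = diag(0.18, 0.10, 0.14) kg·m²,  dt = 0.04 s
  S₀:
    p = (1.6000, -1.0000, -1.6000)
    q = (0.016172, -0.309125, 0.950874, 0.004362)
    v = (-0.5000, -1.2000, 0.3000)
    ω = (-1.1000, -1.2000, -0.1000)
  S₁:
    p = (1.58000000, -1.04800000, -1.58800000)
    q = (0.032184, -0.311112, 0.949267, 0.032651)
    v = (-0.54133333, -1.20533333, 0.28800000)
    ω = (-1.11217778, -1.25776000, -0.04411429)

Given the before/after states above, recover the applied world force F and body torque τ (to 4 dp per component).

Δv = v₁−v₀ = (-0.04133333, -0.00533333, -0.01200000)
F = m·Δv/dt = (-3.1000, -0.4000, -0.9000)
rate change Δω = (-0.01217778, -0.05776000, 0.05588571)
gyro term ω₀×Iω₀ = (0.0048, 0.0044, -0.1056)
I·α + gyro = (-0.0500, -0.1400, 0.0900)

F = (-3.1000, -0.4000, -0.9000)
τ = (-0.0500, -0.1400, 0.0900)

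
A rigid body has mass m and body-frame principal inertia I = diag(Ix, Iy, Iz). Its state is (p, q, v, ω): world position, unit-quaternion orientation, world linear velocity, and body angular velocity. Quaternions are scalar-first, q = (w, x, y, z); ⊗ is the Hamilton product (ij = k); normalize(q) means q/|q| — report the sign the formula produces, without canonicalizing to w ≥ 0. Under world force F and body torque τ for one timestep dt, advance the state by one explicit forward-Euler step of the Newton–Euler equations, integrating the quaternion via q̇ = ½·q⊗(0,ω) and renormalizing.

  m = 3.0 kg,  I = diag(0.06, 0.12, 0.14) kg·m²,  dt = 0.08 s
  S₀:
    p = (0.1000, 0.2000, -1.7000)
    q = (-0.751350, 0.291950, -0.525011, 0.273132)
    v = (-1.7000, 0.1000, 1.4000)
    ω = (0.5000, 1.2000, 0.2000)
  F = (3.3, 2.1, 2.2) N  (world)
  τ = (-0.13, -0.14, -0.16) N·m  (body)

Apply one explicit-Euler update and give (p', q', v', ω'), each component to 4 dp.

gyro term ω×Iω = (0.0048, -0.0080, 0.0360)
angular accel α = (-2.2467, -1.1000, -1.4000)
ω' = ω + α·dt = (0.3203, 1.1120, 0.0880)
q⊗(0,ω) = (0.4294118, -0.8084356, -0.8234440, 0.4625755)
q' = normalize(q + ½dt·q⊗(0,ω)) = (-0.7332, 0.2593, -0.5572, 0.2912)
linear accel F/m = (1.1000, 0.7000, 0.7333)
new position p' = (-0.0360, 0.2080, -1.5880)
v + (F/m)dt = (-1.6120, 0.1560, 1.4587)

p' = (-0.0360, 0.2080, -1.5880)
q' = (-0.7332, 0.2593, -0.5572, 0.2912)
v' = (-1.6120, 0.1560, 1.4587)
ω' = (0.3203, 1.1120, 0.0880)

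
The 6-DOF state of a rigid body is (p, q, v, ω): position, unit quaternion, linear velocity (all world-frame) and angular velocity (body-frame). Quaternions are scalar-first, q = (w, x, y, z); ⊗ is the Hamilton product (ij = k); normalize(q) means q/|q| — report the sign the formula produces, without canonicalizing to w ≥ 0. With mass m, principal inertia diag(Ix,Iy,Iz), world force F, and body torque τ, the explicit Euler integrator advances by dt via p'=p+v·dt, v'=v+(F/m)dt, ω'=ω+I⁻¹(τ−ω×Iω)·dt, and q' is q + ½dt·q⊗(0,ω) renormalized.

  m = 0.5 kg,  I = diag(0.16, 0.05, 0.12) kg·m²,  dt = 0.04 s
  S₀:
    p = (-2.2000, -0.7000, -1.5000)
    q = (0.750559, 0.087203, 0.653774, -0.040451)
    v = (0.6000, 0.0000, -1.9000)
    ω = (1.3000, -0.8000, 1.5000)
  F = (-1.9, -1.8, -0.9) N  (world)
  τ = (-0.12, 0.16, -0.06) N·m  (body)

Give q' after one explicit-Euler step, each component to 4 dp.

q' = (0.7593, 0.1256, 0.6375, -0.0363)

2q̇ = q⊗(0,ω) = (0.4703318, 1.9240269, -0.7838380, 0.2061699)
q' = normalize(q + ½dt·q⊗(0,ω)) = (0.7593, 0.1256, 0.6375, -0.0363)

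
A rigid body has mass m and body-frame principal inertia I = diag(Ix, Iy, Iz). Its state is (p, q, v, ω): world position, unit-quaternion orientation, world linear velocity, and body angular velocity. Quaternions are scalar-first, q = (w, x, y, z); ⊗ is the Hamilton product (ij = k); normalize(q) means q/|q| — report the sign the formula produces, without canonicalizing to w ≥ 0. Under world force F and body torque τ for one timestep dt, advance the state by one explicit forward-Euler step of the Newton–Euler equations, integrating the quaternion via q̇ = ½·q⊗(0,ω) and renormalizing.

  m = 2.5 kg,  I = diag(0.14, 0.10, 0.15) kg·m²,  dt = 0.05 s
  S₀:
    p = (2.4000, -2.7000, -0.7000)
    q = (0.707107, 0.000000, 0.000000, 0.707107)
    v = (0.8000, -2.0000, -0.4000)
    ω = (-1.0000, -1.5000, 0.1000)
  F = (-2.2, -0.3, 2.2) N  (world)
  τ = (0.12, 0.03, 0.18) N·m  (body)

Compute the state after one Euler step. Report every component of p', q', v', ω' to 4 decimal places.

p' = (2.4400, -2.8000, -0.7200)
q' = (0.7046, 0.0088, -0.0441, 0.7082)
v' = (0.7560, -2.0060, -0.3560)
ω' = (-0.9545, -1.4855, 0.1800)

a = F/m = (-0.8800, -0.1200, 0.8800)
p' = p + v·dt = (2.4400, -2.8000, -0.7200)
new velocity v' = (0.7560, -2.0060, -0.3560)
(τ − ω×Iω)/I = (0.9107, 0.2900, 1.6000)
ω + α·dt = (-0.9545, -1.4855, 0.1800)
2q̇ = q⊗(0,ω) = (-0.0707107, 0.3535535, -1.7677675, 0.0707107)
q + ½dt·q⊗(0,ω), renormalized = (0.7046, 0.0088, -0.0441, 0.7082)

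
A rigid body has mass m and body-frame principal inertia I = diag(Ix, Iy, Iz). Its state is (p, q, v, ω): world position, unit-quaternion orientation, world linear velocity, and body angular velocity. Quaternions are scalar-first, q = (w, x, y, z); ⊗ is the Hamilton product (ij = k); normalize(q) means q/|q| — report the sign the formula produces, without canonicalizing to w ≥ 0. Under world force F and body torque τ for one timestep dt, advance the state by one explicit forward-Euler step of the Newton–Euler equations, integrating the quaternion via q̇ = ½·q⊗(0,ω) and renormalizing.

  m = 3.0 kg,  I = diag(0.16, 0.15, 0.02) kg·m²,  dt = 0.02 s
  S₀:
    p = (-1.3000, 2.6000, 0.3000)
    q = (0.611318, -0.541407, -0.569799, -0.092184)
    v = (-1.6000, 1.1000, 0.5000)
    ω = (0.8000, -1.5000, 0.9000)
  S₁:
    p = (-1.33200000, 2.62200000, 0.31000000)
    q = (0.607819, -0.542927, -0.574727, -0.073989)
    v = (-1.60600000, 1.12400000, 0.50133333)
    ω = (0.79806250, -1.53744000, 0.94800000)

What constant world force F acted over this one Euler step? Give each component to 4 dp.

F = (-0.9000, 3.6000, 0.2000)

Δv = v₁−v₀ = (-0.00600000, 0.02400000, 0.00133333)
F = m·Δv/dt = (-0.9000, 3.6000, 0.2000)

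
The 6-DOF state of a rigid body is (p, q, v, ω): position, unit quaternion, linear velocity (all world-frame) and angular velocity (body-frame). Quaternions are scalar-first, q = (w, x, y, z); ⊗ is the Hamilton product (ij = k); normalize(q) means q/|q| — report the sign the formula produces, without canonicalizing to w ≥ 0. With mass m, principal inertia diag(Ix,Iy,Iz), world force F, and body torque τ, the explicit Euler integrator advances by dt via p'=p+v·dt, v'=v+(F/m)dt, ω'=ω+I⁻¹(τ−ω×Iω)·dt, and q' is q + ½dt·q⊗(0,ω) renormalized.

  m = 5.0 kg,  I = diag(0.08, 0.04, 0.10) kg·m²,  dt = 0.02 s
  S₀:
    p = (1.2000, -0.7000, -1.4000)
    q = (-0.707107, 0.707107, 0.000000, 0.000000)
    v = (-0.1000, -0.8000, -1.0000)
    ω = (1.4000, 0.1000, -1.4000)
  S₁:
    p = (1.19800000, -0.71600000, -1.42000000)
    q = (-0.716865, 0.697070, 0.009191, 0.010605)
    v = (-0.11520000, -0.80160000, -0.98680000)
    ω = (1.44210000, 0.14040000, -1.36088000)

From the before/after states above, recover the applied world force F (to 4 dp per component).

Δv = v₁−v₀ = (-0.01520000, -0.00160000, 0.01320000)
applied force F = (-3.8000, -0.4000, 3.3000)

F = (-3.8000, -0.4000, 3.3000)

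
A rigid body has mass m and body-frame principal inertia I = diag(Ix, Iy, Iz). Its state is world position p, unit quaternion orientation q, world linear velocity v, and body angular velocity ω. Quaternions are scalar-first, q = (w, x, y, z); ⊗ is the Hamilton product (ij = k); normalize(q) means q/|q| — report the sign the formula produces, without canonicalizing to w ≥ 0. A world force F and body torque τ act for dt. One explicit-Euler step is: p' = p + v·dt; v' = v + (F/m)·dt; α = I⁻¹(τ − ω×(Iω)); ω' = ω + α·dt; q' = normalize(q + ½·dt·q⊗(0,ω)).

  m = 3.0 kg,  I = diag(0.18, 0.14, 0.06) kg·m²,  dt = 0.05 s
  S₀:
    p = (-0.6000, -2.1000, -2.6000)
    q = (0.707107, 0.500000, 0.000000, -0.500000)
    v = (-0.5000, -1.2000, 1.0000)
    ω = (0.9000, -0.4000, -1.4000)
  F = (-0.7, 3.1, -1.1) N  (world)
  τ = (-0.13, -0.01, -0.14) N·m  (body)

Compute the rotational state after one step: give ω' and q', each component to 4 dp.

ω' = (0.8763, -0.3496, -1.5287)
q' = (0.6777, 0.5104, -0.0008, -0.5293)

precession coupling ω×(Iω) = (-0.0448, -0.1512, 0.0144)
(τ − ω×Iω)/I = (-0.4733, 1.0086, -2.5733)
ω' = ω + α·dt = (0.8763, -0.3496, -1.5287)
2q̇ = q⊗(0,ω) = (-1.1500000, 0.4363963, -0.0328428, -1.1899498)
q + ½dt·q⊗(0,ω), renormalized = (0.6777, 0.5104, -0.0008, -0.5293)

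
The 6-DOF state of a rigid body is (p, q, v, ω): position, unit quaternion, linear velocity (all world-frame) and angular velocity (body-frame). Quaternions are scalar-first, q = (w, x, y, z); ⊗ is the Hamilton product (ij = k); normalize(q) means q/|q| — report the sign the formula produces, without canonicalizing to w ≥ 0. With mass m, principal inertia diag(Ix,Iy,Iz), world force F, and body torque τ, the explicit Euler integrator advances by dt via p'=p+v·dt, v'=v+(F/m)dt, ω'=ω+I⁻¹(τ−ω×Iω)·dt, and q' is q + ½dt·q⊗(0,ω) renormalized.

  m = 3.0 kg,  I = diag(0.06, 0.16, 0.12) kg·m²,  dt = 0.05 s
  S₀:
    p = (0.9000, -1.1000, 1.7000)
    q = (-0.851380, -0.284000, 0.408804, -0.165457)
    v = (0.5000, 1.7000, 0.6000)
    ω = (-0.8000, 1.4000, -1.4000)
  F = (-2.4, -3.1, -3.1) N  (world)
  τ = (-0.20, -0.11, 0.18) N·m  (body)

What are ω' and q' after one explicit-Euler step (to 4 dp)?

ω×(Iω) gyroscopic = (0.0784, -0.0672, -0.1120)
α = I⁻¹(τ − ω×Iω) = (-4.6400, -0.2675, 2.4333)
ω + α·dt = (-1.0320, 1.3866, -1.2783)
Hamilton product q⊗(0,ω) = (-1.0311654, 0.3404182, -1.4571664, 1.1213752)
q + ½dt·q⊗(0,ω), renormalized = (-0.8759, -0.2751, 0.3718, -0.1372)

ω' = (-1.0320, 1.3866, -1.2783)
q' = (-0.8759, -0.2751, 0.3718, -0.1372)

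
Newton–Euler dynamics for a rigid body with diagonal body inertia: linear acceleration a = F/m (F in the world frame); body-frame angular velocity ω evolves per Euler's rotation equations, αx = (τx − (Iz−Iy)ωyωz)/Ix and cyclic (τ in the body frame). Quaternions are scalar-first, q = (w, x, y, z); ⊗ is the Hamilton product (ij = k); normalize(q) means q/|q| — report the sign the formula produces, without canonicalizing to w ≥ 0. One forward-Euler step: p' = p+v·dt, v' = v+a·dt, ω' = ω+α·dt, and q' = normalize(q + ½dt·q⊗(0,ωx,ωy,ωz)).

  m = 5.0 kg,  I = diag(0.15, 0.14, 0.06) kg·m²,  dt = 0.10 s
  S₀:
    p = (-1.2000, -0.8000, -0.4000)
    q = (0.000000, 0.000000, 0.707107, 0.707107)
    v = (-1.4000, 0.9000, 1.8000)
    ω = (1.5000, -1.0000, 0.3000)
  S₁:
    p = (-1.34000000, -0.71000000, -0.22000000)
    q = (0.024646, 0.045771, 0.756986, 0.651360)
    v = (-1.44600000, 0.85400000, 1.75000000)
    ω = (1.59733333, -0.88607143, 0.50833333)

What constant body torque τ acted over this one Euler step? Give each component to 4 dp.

ω₁ − ω₀ = (0.09733333, 0.11392857, 0.20833333)
precession coupling = (0.0240, 0.0405, 0.0150)
τ = I·(Δω/dt) + ω₀×(Iω₀) = (0.1700, 0.2000, 0.1400)

τ = (0.1700, 0.2000, 0.1400)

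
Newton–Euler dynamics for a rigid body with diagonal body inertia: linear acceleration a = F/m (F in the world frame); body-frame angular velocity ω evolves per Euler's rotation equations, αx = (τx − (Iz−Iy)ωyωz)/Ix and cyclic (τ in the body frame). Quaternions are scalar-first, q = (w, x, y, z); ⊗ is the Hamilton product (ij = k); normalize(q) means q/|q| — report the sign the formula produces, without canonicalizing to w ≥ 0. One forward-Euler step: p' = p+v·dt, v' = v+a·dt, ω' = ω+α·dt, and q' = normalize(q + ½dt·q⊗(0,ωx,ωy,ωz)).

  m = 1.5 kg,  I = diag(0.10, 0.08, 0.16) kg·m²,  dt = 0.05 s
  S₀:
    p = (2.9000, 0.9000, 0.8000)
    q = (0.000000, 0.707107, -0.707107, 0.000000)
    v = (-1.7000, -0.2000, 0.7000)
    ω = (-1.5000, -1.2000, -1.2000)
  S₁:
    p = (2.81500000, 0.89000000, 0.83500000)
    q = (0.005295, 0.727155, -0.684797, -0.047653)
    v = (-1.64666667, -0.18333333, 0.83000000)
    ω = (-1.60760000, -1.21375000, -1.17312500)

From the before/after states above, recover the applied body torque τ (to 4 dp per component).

τ = (-0.1000, -0.1300, 0.0500)

ω₁ − ω₀ = (-0.10760000, -0.01375000, 0.02687500)
ω₀×(Iω₀) = (0.1152, -0.1080, -0.0360)
τ = I·(Δω/dt) + ω₀×(Iω₀) = (-0.1000, -0.1300, 0.0500)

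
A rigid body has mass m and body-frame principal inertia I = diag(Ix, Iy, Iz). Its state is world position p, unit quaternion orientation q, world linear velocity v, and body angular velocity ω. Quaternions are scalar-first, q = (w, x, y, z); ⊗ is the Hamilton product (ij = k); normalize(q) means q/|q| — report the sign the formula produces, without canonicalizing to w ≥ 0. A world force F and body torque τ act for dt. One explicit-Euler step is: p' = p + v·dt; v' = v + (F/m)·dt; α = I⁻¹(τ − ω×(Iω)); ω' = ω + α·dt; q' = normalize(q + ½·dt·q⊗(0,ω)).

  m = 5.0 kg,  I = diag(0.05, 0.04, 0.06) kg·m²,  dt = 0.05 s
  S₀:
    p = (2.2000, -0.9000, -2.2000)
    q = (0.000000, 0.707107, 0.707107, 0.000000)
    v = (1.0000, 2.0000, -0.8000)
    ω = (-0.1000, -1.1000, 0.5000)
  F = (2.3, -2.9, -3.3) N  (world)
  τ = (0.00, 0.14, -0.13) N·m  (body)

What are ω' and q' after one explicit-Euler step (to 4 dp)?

ω' = (-0.0890, -0.9256, 0.3926)
q' = (0.0212, 0.7156, 0.6979, -0.0177)

angular accel α = (0.2200, 3.4875, -2.1483)
new body rate ω' = (-0.0890, -0.9256, 0.3926)
q⊗(0,ω) = (0.8485284, 0.3535535, -0.3535535, -0.7071070)
updated quaternion q' = (0.0212, 0.7156, 0.6979, -0.0177)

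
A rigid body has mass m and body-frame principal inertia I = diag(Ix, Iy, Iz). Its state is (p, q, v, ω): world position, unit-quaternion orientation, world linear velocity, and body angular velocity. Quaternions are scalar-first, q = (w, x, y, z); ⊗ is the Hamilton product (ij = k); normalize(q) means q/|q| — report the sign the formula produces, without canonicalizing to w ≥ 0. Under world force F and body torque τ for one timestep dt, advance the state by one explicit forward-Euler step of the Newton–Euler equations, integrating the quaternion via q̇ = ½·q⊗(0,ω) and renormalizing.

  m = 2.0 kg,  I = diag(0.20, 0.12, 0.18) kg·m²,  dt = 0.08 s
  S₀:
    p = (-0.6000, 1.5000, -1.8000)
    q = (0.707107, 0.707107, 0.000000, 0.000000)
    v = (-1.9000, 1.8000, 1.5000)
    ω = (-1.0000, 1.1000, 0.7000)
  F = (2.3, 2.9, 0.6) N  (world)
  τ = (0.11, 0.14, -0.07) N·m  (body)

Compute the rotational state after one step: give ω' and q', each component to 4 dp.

gyro term ω×Iω = (0.0462, -0.0140, 0.0880)
α = I⁻¹(τ − ω×Iω) = (0.3190, 1.2833, -0.8778)
ω' = ω + α·dt = (-0.9745, 1.2027, 0.6298)
q⊗(0,ω) = (0.7071070, -0.7071070, 0.2828428, 1.2727926)
updated quaternion q' = (0.7338, 0.6774, 0.0113, 0.0508)

ω' = (-0.9745, 1.2027, 0.6298)
q' = (0.7338, 0.6774, 0.0113, 0.0508)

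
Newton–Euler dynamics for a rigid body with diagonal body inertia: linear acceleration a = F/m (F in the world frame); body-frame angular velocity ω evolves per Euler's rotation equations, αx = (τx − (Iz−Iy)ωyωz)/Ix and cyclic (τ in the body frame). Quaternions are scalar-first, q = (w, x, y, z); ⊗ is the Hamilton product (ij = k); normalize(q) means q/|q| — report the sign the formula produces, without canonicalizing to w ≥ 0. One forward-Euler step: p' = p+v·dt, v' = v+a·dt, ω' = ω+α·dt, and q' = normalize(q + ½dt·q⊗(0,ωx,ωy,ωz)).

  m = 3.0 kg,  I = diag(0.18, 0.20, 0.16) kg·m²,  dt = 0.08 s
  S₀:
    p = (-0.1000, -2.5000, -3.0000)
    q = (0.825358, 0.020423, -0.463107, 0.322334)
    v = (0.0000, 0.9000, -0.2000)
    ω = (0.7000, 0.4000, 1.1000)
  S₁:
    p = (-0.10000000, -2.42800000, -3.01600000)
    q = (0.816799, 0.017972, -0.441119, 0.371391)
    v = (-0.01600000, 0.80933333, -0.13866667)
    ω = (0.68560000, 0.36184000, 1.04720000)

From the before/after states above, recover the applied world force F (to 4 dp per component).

v₁ − v₀ = (-0.01600000, -0.09066667, 0.06133333)
applied force F = (-0.6000, -3.4000, 2.3000)

F = (-0.6000, -3.4000, 2.3000)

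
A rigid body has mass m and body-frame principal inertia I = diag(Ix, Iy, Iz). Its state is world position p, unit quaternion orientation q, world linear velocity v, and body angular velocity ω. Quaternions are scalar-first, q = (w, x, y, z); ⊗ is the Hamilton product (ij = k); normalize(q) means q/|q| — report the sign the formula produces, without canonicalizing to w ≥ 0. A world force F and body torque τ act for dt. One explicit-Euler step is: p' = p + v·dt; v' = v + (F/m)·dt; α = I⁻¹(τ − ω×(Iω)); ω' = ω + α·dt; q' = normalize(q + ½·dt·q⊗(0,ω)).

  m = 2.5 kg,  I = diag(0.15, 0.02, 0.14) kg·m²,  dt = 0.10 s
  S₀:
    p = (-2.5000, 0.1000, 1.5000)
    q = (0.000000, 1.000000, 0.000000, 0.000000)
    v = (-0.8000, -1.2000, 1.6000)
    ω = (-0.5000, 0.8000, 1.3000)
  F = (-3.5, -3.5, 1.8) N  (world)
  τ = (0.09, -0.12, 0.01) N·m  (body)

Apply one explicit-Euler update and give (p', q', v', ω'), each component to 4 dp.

linear accel F/m = (-1.4000, -1.4000, 0.7200)
new position p' = (-2.5800, -0.0200, 1.6600)
v' = v + a·dt = (-0.9400, -1.3400, 1.6720)
gyro term ω×Iω = (0.1248, -0.0065, 0.0520)
α = I⁻¹(τ − ω×Iω) = (-0.2320, -5.6750, -0.3000)
ω' = ω + α·dt = (-0.5232, 0.2325, 1.2700)
q⊗(0,ω) = (0.5000000, 0.0000000, -1.3000000, 0.8000000)
q + ½dt·q⊗(0,ω), renormalized = (0.0249, 0.9968, -0.0648, 0.0399)

p' = (-2.5800, -0.0200, 1.6600)
q' = (0.0249, 0.9968, -0.0648, 0.0399)
v' = (-0.9400, -1.3400, 1.6720)
ω' = (-0.5232, 0.2325, 1.2700)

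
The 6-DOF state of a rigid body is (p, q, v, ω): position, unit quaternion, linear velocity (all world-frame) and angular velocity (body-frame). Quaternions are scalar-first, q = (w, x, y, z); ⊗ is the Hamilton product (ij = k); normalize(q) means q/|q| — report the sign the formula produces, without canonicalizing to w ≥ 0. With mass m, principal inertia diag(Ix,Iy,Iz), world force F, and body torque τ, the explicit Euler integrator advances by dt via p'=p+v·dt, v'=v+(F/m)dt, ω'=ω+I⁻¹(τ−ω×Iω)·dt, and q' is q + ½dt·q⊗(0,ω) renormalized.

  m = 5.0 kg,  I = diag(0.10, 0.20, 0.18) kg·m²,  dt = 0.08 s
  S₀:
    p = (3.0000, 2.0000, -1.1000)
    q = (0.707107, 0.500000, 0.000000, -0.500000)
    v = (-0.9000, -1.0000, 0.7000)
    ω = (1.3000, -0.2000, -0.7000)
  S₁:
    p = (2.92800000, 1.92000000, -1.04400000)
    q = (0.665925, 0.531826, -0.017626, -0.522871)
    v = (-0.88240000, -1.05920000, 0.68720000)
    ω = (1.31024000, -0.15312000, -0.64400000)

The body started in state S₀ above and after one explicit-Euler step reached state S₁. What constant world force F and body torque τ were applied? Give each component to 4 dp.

F = (1.1000, -3.7000, -0.8000)
τ = (0.0100, 0.1900, 0.1000)

velocity change Δv = (0.01760000, -0.05920000, -0.01280000)
F = m·Δv/dt = (1.1000, -3.7000, -0.8000)
Δω = ω₁−ω₀ = (0.01024000, 0.04688000, 0.05600000)
applied torque τ = (0.0100, 0.1900, 0.1000)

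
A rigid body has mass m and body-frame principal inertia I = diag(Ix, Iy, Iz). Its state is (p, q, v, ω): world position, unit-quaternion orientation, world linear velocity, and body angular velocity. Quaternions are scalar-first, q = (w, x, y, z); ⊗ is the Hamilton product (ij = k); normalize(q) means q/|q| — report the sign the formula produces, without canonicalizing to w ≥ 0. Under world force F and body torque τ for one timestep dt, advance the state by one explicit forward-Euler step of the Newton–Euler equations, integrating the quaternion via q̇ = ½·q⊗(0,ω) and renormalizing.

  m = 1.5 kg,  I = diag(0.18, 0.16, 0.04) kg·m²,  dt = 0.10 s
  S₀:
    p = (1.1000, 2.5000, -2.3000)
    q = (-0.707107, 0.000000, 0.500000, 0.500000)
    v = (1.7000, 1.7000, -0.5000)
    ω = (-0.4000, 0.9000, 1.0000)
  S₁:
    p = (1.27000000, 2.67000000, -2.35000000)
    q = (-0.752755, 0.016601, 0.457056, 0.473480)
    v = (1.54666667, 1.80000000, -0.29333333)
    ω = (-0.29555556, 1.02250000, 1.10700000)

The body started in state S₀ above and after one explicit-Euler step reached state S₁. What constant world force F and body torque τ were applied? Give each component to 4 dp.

Δω = ω₁−ω₀ = (0.10444444, 0.12250000, 0.10700000)
ω₀×(Iω₀) = (-0.1080, -0.0560, 0.0072)
applied torque τ = (0.0800, 0.1400, 0.0500)
v₁ − v₀ = (-0.15333333, 0.10000000, 0.20666667)
F = m·Δv/dt = (-2.3000, 1.5000, 3.1000)

F = (-2.3000, 1.5000, 3.1000)
τ = (0.0800, 0.1400, 0.0500)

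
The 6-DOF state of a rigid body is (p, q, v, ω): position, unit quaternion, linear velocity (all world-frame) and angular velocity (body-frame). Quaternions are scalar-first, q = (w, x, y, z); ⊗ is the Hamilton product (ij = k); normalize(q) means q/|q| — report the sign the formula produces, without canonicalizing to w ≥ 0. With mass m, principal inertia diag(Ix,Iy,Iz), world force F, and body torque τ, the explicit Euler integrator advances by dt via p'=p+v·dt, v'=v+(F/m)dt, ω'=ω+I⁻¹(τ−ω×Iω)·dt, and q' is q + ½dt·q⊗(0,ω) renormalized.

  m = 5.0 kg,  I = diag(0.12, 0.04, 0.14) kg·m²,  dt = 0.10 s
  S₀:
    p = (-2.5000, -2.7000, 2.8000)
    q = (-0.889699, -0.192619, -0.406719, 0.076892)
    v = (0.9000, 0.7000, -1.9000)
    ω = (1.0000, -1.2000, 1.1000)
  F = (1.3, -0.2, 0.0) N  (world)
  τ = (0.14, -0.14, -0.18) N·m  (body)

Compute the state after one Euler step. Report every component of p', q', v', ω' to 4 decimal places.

p' = (-2.4100, -2.6300, 2.6100)
q' = (-0.9046, -0.2537, -0.3374, 0.0596)
v' = (0.9260, 0.6960, -1.9000)
ω' = (1.2267, -1.4950, 0.9029)

a = F/m = (0.2600, -0.0400, 0.0000)
p' = p + v·dt = (-2.4100, -2.6300, 2.6100)
new velocity v' = (0.9260, 0.6960, -1.9000)
(τ − ω×Iω)/I = (2.2667, -2.9500, -1.9714)
new body rate ω' = (1.2267, -1.4950, 0.9029)
2q̇ = q⊗(0,ω) = (-0.3800250, -1.2448195, 1.3564117, -0.3408071)
q + ½dt·q⊗(0,ω), renormalized = (-0.9046, -0.2537, -0.3374, 0.0596)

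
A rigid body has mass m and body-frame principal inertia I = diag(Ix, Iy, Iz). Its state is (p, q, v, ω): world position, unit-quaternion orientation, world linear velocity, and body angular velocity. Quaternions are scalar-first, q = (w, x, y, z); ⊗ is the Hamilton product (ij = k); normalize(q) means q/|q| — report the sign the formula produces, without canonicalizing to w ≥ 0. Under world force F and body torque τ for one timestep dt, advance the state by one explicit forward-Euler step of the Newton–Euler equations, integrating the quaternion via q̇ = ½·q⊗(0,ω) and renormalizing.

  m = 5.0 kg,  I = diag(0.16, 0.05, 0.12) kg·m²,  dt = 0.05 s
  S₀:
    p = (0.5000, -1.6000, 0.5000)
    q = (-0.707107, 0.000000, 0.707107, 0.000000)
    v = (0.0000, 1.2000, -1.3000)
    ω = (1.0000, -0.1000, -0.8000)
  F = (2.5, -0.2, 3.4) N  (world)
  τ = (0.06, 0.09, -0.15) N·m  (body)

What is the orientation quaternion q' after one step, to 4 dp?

2q̇ = q⊗(0,ω) = (0.0707107, -1.2727926, 0.0707107, -0.1414214)
q' = normalize(q + ½dt·q⊗(0,ω)) = (-0.7050, -0.0318, 0.7085, -0.0035)

q' = (-0.7050, -0.0318, 0.7085, -0.0035)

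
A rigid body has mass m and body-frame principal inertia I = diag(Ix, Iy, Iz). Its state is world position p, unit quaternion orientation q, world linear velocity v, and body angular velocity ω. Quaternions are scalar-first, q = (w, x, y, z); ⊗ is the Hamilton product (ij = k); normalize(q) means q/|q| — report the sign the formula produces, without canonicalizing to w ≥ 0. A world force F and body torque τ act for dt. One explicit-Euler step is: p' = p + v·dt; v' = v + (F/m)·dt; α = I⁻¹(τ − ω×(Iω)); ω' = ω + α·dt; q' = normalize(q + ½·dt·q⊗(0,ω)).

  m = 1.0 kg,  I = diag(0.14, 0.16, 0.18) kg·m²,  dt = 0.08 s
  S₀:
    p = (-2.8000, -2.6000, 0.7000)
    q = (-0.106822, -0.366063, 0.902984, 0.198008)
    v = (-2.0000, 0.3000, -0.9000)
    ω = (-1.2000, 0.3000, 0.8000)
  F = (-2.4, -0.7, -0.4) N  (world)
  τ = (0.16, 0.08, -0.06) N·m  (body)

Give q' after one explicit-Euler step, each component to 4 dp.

q⊗(0,ω) = (-0.8685772, 0.7911712, 0.0231942, 0.8883043)
q' = normalize(q + ½dt·q⊗(0,ω)) = (-0.1413, -0.3338, 0.9023, 0.2331)

q' = (-0.1413, -0.3338, 0.9023, 0.2331)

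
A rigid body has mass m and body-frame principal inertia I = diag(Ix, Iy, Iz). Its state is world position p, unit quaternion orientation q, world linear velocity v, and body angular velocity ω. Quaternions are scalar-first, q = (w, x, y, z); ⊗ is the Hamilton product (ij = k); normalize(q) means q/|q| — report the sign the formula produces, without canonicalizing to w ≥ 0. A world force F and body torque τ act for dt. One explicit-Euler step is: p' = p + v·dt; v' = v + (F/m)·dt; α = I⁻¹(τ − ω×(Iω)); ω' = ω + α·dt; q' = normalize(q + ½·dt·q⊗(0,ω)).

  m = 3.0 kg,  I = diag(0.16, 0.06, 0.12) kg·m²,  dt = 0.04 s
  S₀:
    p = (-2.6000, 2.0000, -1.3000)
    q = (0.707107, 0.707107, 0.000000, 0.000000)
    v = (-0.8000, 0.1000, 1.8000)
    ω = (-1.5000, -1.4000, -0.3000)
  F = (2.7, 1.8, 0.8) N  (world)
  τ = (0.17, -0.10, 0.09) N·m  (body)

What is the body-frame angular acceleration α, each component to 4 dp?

gyro term ω×Iω = (0.0252, 0.0180, -0.2100)
angular accel α = (0.9050, -1.9667, 2.5000)

α = (0.9050, -1.9667, 2.5000)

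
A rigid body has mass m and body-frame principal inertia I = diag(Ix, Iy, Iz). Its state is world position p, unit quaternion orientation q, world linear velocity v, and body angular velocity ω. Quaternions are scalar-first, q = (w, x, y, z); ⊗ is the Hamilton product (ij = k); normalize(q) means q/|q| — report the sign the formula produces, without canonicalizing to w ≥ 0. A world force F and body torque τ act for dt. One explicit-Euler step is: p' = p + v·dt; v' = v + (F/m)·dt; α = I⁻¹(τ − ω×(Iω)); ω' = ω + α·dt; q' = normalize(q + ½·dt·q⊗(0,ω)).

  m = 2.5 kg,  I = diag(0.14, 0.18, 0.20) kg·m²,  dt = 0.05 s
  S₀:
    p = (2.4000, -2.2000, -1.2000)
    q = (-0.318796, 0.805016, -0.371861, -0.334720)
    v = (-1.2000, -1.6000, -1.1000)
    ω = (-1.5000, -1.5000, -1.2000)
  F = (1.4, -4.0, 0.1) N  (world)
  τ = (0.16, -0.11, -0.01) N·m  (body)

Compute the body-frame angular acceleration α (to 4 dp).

gyro term ω×Iω = (0.0360, -0.1080, 0.0900)
angular accel α = (0.8857, -0.0111, -0.5000)

α = (0.8857, -0.0111, -0.5000)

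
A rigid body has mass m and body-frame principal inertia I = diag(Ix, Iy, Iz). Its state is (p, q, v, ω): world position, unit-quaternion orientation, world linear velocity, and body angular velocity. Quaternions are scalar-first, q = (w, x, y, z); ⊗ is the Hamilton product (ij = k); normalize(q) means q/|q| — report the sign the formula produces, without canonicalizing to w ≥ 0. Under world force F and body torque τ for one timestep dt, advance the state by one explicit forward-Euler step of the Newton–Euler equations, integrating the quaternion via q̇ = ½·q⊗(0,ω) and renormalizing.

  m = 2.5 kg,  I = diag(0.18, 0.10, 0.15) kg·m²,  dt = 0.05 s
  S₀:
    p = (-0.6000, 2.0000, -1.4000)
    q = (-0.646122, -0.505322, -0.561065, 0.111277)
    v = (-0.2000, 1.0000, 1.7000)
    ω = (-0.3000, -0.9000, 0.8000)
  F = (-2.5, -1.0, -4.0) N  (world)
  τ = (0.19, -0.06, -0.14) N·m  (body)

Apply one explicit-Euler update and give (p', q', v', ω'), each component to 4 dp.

p' = (-0.6100, 2.0500, -1.3150)
q' = (-0.6644, -0.5089, -0.5370, 0.1055)
v' = (-0.2500, 0.9800, 1.6200)
ω' = (-0.2372, -0.9264, 0.7605)

new position p' = (-0.6100, 2.0500, -1.3150)
v + (F/m)dt = (-0.2500, 0.9800, 1.6200)
gyro term ω×Iω = (-0.0360, -0.0072, -0.0216)
α = I⁻¹(τ − ω×Iω) = (1.2556, -0.5280, -0.7893)
ω + α·dt = (-0.2372, -0.9264, 0.7605)
Hamilton product q⊗(0,ω) = (-0.7455767, -0.1548661, 0.9523843, -0.2304273)
updated quaternion q' = (-0.6644, -0.5089, -0.5370, 0.1055)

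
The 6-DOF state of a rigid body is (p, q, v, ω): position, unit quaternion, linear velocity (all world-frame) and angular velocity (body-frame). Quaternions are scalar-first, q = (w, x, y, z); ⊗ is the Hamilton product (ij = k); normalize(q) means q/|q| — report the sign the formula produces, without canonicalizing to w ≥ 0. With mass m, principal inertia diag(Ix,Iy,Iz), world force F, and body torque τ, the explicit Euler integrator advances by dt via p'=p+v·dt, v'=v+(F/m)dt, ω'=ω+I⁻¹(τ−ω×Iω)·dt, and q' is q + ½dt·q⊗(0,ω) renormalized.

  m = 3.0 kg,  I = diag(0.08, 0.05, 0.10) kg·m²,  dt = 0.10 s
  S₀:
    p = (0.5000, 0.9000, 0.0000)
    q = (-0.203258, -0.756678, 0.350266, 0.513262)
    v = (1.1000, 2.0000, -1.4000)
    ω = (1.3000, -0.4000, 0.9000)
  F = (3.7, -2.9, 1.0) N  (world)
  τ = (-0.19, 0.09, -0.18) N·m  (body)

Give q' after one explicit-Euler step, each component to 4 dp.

q' = (-0.1696, -0.7414, 0.4203, 0.4948)

q⊗(0,ω) = (0.6618520, 0.2563088, 1.4295540, -0.3356068)
updated quaternion q' = (-0.1696, -0.7414, 0.4203, 0.4948)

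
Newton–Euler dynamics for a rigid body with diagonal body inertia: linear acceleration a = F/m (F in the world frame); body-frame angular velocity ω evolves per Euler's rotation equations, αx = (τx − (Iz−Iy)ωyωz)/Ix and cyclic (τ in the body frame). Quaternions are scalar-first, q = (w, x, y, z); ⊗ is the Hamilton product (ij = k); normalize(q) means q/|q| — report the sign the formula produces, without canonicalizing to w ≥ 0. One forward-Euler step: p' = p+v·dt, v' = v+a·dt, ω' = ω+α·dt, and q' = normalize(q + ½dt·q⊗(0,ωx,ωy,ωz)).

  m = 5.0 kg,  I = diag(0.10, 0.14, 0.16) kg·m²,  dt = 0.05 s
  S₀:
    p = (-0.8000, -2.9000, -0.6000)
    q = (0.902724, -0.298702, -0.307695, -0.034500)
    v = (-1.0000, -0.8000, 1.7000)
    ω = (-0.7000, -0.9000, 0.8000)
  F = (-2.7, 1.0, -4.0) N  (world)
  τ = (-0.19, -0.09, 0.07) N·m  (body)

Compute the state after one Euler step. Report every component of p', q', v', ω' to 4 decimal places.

ω×(Iω) gyroscopic = (-0.0144, 0.0336, 0.0252)
angular accel α = (-1.7560, -0.8829, 0.2800)
ω + α·dt = (-0.7878, -0.9441, 0.8140)
Hamilton product q⊗(0,ω) = (-0.4584169, -0.9091128, -0.5493400, 0.7756245)
updated quaternion q' = (0.8907, -0.3212, -0.3212, -0.0151)
new position p' = (-0.8500, -2.9400, -0.5150)
v + (F/m)dt = (-1.0270, -0.7900, 1.6600)

p' = (-0.8500, -2.9400, -0.5150)
q' = (0.8907, -0.3212, -0.3212, -0.0151)
v' = (-1.0270, -0.7900, 1.6600)
ω' = (-0.7878, -0.9441, 0.8140)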